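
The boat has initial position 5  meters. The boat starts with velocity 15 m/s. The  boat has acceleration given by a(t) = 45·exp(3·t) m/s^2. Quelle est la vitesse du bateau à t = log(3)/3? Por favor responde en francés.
En partant de l'accélération a(t) = 45·exp(3·t), nous prenons 1 primitive. L'intégrale de l'accélération est la vitesse. En utilisant v(0) = 15, nous obtenons v(t) = 15·exp(3·t). De l'équation de la vitesse v(t) = 15·exp(3·t), nous substituons t = log(3)/3 pour obtenir v = 45.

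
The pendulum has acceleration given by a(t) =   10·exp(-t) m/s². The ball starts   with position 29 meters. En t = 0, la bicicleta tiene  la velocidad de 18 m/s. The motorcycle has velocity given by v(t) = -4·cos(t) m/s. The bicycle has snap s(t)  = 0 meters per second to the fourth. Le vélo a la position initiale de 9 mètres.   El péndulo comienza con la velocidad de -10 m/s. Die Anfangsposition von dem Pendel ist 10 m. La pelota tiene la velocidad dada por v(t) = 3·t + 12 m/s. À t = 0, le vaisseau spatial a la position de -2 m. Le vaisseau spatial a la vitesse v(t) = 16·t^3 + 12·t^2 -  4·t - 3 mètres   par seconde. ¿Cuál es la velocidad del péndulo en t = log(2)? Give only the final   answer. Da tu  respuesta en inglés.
v(log(2)) = -5.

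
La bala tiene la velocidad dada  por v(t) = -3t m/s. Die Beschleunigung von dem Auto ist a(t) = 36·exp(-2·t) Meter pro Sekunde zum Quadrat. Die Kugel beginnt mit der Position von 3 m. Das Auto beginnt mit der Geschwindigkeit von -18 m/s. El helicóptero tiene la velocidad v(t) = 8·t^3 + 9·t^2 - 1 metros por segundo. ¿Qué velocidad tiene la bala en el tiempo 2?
De la ecuación de la velocidad v(t) = -3·t, sustituimos t = 2 para obtener v = -6.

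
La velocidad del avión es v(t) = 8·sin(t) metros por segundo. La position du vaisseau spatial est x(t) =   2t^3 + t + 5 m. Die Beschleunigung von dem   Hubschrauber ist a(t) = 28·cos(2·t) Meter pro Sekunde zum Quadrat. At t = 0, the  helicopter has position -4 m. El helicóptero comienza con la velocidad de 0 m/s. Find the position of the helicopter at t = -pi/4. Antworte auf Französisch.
Nous devons trouver l'intégrale de notre équation de l'accélération a(t) = 28·cos(2·t) 2 fois. La primitive de l'accélération, avec v(0) = 0, donne la vitesse: v(t) = 14·sin(2·t). L'intégrale de la vitesse, avec x(0) = -4, donne la position: x(t) = 3 - 7·cos(2·t). De l'équation de la position x(t) = 3 - 7·cos(2·t), nous substituons t = -pi/4 pour obtenir x = 3.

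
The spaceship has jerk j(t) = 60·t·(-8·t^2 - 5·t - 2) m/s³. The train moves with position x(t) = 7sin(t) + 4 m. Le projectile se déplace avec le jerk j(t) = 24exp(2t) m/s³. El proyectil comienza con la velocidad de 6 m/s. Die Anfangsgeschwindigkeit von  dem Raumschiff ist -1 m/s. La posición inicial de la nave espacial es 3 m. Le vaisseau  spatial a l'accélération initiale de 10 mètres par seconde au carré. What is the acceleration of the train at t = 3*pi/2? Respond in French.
Pour résoudre ceci, nous devons prendre 2 dérivées de notre équation de la position x(t) = 7·sin(t) + 4. La dérivée de la position donne la vitesse: v(t) = 7·cos(t). En dérivant la vitesse, nous obtenons l'accélération: a(t) = -7·sin(t). Nous avons l'accélération a(t) = -7·sin(t). En substituant t = 3*pi/2: a(3*pi/2) = 7.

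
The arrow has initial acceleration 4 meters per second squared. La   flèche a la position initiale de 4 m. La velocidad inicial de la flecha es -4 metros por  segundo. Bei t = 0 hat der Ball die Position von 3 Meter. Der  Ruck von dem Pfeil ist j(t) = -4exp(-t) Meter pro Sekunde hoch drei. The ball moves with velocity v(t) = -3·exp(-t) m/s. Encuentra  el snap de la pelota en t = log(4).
Partiendo de la velocidad v(t) = -3·exp(-t), tomamos 3 derivadas. Derivando la velocidad, obtenemos la aceleración: a(t) = 3·exp(-t). Tomando d/dt de a(t), encontramos j(t) = -3·exp(-t). Derivando la sacudida, obtenemos el snap: s(t) = 3·exp(-t). Tenemos el snap s(t) = 3·exp(-t). Sustituyendo t = log(4): s(log(4)) = 3/4.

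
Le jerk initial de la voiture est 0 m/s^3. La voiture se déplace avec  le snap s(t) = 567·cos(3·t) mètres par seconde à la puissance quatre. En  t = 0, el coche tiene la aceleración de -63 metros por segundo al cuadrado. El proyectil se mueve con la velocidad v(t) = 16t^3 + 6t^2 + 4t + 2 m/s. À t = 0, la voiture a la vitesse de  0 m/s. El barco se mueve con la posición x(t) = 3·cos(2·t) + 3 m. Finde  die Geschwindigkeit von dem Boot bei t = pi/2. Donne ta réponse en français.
Nous devons dériver notre équation de la position x(t) = 3·cos(2·t) + 3 1 fois. En dérivant la position, nous obtenons la vitesse: v(t) = -6·sin(2·t). De l'équation de la vitesse v(t) = -6·sin(2·t), nous substituons t = pi/2 pour obtenir v = 0.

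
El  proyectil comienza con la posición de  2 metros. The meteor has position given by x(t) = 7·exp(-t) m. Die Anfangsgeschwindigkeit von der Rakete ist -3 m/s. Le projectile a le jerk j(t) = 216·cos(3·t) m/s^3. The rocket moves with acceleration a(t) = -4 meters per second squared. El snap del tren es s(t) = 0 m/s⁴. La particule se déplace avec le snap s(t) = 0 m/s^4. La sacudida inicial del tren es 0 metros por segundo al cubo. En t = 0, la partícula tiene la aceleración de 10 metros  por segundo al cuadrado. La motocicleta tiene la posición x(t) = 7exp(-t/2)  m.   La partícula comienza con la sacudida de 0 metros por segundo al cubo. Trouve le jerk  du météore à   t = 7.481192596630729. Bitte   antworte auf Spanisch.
Debemos derivar nuestra ecuación de la posición x(t) = 7·exp(-t) 3 veces. Tomando d/dt de x(t), encontramos v(t) = -7·exp(-t). La derivada de la velocidad da la aceleración: a(t) = 7·exp(-t). La derivada de la aceleración da la sacudida: j(t) = -7·exp(-t). De la ecuación de la sacudida j(t) = -7·exp(-t), sustituimos t = 7.481192596630729 para obtener j = -0.00394509419631911.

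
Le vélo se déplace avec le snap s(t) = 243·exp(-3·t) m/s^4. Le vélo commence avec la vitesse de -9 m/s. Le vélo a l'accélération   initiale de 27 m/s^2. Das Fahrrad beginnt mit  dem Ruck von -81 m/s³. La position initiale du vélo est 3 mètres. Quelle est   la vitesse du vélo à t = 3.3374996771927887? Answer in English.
We need to integrate our snap equation s(t) = 243·exp(-3·t) 3 times. Integrating snap and using the initial condition j(0) = -81, we get j(t) = -81·exp(-3·t). The antiderivative of jerk, with a(0) = 27, gives acceleration: a(t) = 27·exp(-3·t). The integral of acceleration is velocity. Using v(0) = -9, we get v(t) = -9·exp(-3·t). We have velocity v(t) = -9·exp(-3·t). Substituting t = 3.3374996771927887: v(3.3374996771927887) = -0.000403524055777939.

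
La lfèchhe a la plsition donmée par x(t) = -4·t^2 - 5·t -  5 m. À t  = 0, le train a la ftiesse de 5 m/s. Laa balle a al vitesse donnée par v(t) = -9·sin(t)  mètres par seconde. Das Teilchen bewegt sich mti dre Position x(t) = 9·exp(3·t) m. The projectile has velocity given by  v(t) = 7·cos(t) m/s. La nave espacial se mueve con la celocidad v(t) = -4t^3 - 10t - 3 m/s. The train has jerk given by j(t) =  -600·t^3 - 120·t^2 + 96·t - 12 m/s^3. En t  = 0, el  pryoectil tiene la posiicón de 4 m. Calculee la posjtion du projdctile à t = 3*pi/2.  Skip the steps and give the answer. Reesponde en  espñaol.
La respuesta es -3.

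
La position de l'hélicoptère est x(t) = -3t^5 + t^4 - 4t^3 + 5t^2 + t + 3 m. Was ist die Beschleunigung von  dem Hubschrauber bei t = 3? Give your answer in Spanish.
Para resolver esto, necesitamos tomar 2 derivadas de nuestra ecuación de la posición x(t) = -3·t^5 + t^4 - 4·t^3 + 5·t^2 + t + 3. La derivada de la posición da la velocidad: v(t) = -15·t^4 + 4·t^3 - 12·t^2 + 10·t + 1. Derivando la velocidad, obtenemos la aceleración: a(t) = -60·t^3 + 12·t^2 - 24·t + 10. Tenemos la aceleración a(t) = -60·t^3 + 12·t^2 - 24·t + 10. Sustituyendo t = 3: a(3) = -1574.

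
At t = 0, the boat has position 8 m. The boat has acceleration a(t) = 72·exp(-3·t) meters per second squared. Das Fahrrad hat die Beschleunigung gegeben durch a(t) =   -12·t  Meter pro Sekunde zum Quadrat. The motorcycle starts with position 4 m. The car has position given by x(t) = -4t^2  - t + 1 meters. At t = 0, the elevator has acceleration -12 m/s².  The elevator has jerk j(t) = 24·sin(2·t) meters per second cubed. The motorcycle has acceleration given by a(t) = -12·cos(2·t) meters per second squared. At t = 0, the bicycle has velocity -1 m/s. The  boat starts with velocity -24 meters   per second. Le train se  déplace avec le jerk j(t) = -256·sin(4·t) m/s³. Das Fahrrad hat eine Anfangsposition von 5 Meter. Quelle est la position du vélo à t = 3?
Nous devons intégrer notre équation de l'accélération a(t) = -12·t 2 fois. En intégrant l'accélération et en utilisant la condition initiale v(0) = -1, nous obtenons v(t) = -6·t^2 - 1. En prenant ∫v(t)dt et en appliquant x(0) = 5, nous trouvons x(t) = -2·t^3 - t + 5. Nous avons la position x(t) = -2·t^3 - t + 5. En substituant t = 3: x(3) = -52.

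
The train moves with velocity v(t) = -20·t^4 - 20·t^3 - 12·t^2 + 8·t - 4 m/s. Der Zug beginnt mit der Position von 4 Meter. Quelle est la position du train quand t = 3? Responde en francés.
En partant de la vitesse v(t) = -20·t^4 - 20·t^3 - 12·t^2 + 8·t - 4, nous prenons 1 intégrale. La primitive de la vitesse est la position. En utilisant x(0) = 4, nous obtenons x(t) = -4·t^5 - 5·t^4 - 4·t^3 + 4·t^2 - 4·t + 4. En utilisant x(t) = -4·t^5 - 5·t^4 - 4·t^3 + 4·t^2 - 4·t + 4 et en substituant t = 3, nous trouvons x = -1457.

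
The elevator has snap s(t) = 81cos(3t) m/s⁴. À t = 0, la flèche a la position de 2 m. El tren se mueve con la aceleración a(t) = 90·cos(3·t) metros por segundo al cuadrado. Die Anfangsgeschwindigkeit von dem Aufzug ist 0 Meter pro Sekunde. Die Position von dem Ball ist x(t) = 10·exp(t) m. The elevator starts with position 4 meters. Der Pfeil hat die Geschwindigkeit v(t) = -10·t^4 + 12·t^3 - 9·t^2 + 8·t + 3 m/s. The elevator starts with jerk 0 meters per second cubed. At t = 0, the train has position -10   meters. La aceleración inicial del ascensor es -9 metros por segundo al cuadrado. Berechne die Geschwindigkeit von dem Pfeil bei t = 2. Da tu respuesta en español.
Usando v(t) = -10·t^4 + 12·t^3 - 9·t^2 + 8·t + 3 y sustituyendo t = 2, encontramos v = -81.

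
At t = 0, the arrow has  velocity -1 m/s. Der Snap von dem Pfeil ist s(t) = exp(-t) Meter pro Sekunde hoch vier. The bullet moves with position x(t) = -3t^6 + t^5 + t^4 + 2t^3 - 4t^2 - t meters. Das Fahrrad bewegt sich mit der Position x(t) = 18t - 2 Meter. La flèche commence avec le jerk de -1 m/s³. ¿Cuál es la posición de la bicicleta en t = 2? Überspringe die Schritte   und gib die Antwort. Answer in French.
x(2) = 34.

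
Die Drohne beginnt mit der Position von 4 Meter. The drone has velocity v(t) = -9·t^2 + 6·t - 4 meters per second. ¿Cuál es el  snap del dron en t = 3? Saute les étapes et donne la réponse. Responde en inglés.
s(3) = 0.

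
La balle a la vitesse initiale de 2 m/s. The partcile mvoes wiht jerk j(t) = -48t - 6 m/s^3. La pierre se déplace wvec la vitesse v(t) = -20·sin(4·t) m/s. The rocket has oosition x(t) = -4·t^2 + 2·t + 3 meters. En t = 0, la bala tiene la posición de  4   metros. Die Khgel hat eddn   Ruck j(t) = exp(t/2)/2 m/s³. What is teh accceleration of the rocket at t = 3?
We must differentiate our position equation x(t) = -4·t^2 + 2·t + 3 2 times. Differentiating position, we get velocity: v(t) = 2 - 8·t. Differentiating velocity, we get acceleration: a(t) = -8. Using a(t) = -8 and substituting t = 3, we find a = -8.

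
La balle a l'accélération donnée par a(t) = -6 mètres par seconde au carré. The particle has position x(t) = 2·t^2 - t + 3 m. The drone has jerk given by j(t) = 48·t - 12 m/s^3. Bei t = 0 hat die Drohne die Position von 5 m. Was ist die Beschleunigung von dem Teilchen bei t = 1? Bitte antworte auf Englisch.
We must differentiate our position equation x(t) = 2·t^2 - t + 3 2 times. Taking d/dt of x(t), we find v(t) = 4·t - 1. The derivative of velocity gives acceleration: a(t) = 4. We have acceleration a(t) = 4. Substituting t = 1: a(1) = 4.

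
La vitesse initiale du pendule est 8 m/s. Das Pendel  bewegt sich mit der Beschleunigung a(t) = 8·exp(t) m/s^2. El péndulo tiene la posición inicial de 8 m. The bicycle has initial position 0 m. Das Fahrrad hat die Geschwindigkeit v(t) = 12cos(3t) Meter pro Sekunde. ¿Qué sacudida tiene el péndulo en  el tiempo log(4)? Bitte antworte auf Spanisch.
Para resolver esto, necesitamos tomar 1 derivada de nuestra ecuación de la aceleración a(t) = 8·exp(t). Derivando la aceleración, obtenemos la sacudida: j(t) = 8·exp(t). De la ecuación de la sacudida j(t) = 8·exp(t), sustituimos t = log(4) para obtener j = 32.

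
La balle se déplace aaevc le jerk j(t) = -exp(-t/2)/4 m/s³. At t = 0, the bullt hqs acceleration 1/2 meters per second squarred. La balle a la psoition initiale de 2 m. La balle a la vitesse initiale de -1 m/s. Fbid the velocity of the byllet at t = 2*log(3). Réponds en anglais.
Starting from jerk j(t) = -exp(-t/2)/4, we take 2 antiderivatives. Finding the integral of j(t) and using a(0) = 1/2: a(t) = exp(-t/2)/2. The antiderivative of acceleration is velocity. Using v(0) = -1, we get v(t) = -exp(-t/2). From the given velocity equation v(t) = -exp(-t/2), we substitute t = 2*log(3) to get v = -1/3.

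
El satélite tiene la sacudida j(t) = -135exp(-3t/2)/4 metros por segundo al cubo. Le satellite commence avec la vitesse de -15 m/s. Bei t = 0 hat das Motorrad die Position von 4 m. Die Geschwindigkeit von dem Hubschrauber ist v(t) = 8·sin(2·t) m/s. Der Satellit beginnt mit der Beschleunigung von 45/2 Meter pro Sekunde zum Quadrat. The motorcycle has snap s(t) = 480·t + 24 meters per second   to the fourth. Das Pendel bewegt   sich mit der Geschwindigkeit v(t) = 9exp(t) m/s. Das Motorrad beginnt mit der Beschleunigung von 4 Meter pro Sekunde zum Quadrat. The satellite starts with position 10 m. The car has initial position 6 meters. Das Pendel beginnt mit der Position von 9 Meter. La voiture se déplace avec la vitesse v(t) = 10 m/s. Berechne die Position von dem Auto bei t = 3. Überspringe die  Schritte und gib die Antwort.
Die Antwort ist 36.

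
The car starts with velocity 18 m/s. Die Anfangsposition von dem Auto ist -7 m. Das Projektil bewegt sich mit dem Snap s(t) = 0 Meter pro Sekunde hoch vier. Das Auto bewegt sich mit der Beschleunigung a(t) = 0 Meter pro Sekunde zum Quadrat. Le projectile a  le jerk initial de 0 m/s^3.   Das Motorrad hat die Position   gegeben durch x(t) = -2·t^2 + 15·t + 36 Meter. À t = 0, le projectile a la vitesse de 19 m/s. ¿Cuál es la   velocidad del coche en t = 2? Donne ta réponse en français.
En partant de l'accélération a(t) = 0, nous prenons 1 intégrale. En prenant ∫a(t)dt et en appliquant v(0) = 18, nous trouvons v(t) = 18. En utilisant v(t) = 18 et en substituant t = 2, nous trouvons v = 18.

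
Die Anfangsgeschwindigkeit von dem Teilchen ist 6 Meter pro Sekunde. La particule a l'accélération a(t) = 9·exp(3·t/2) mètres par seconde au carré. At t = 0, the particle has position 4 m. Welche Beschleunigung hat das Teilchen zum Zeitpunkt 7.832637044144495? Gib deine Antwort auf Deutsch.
Wir haben die Beschleunigung a(t) = 9·exp(3·t/2). Durch Einsetzen von t = 7.832637044144495: a(7.832637044144495) = 1139591.18174900.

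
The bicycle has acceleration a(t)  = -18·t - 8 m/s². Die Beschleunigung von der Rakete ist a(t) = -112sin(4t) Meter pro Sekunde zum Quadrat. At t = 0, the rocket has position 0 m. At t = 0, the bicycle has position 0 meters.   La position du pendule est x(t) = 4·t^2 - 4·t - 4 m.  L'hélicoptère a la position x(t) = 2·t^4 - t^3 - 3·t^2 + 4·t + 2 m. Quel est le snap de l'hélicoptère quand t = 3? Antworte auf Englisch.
To solve this, we need to take 4 derivatives of our position equation x(t) = 2·t^4 - t^3 - 3·t^2 + 4·t + 2. Taking d/dt of x(t), we find v(t) = 8·t^3 - 3·t^2 - 6·t + 4. The derivative of velocity gives acceleration: a(t) = 24·t^2 - 6·t - 6. Differentiating acceleration, we get jerk: j(t) = 48·t - 6. The derivative of jerk gives snap: s(t) = 48. Using s(t) = 48 and substituting t = 3, we find s = 48.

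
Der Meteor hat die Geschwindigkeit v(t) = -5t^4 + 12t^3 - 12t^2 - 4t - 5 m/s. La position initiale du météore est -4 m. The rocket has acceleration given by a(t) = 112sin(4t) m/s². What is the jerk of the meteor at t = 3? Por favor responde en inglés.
Starting from velocity v(t) = -5·t^4 + 12·t^3 - 12·t^2 - 4·t - 5, we take 2 derivatives. Taking d/dt of v(t), we find a(t) = -20·t^3 + 36·t^2 - 24·t - 4. Differentiating acceleration, we get jerk: j(t) = -60·t^2 + 72·t - 24. We have jerk j(t) = -60·t^2 + 72·t - 24. Substituting t = 3: j(3) = -348.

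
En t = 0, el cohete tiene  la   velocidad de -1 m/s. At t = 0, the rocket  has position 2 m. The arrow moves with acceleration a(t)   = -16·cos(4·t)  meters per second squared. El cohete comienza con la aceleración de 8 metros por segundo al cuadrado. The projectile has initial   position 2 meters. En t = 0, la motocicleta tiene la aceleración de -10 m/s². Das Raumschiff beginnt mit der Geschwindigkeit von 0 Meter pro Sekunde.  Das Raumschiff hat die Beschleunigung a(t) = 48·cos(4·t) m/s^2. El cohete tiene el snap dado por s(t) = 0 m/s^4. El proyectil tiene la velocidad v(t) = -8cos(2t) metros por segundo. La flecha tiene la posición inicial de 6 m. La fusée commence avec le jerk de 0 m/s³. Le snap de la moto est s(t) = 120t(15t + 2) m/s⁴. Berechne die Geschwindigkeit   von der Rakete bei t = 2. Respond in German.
Um dies zu lösen, müssen wir 3 Stammfunktionen unserer Gleichung für den Snap s(t) = 0 finden. Das Integral von dem Snap ist der Ruck. Mit j(0) = 0 erhalten wir j(t) = 0. Das Integral von dem Ruck ist die Beschleunigung. Mit a(0) = 8 erhalten wir a(t) = 8. Mit ∫a(t)dt und Anwendung von v(0) = -1, finden wir v(t) = 8·t - 1. Wir haben die Geschwindigkeit v(t) = 8·t - 1. Durch Einsetzen von t = 2: v(2) = 15.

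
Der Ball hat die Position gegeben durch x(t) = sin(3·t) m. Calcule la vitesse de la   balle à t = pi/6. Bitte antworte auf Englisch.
To solve this, we need to take 1 derivative of our position equation x(t) = sin(3·t). The derivative of position gives velocity: v(t) = 3·cos(3·t). Using v(t) = 3·cos(3·t) and substituting t = pi/6, we find v = 0.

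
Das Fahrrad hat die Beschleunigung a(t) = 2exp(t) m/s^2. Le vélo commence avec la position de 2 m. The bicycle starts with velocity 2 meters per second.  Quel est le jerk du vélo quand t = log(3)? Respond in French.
En partant de l'accélération a(t) = 2·exp(t), nous prenons 1 dérivée. La dérivée de l'accélération donne le jerk: j(t) = 2·exp(t). De l'équation du jerk j(t) = 2·exp(t), nous substituons t = log(3) pour obtenir j = 6.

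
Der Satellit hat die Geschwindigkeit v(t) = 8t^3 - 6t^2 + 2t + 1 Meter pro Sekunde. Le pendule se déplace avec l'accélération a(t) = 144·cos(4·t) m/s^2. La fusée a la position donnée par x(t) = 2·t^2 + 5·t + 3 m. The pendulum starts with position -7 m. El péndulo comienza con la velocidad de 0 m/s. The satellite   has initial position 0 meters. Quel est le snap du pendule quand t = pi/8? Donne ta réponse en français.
Pour résoudre ceci, nous devons prendre 2 dérivées de notre équation de l'accélération a(t) = 144·cos(4·t). La dérivée de l'accélération donne le jerk: j(t) = -576·sin(4·t). En dérivant le jerk, nous obtenons le snap: s(t) = -2304·cos(4·t). De l'équation du snap s(t) = -2304·cos(4·t), nous substituons t = pi/8 pour obtenir s = 0.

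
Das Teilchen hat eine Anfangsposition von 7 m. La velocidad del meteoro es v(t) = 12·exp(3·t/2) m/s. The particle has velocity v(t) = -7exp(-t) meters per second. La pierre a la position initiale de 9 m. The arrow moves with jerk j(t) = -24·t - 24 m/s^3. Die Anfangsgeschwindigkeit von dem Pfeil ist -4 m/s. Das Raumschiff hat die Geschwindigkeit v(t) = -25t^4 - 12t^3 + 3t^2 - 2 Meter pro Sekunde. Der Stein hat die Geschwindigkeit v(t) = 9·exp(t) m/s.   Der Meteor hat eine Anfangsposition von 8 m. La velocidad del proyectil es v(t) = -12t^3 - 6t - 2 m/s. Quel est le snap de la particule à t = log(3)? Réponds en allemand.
Ausgehend von der Geschwindigkeit v(t) = -7·exp(-t), nehmen wir 3 Ableitungen. Die Ableitung von der Geschwindigkeit ergibt die Beschleunigung: a(t) = 7·exp(-t). Die Ableitung von der Beschleunigung ergibt den Ruck: j(t) = -7·exp(-t). Mit d/dt von j(t) finden wir s(t) = 7·exp(-t). Mit s(t) = 7·exp(-t) und Einsetzen von t = log(3), finden wir s = 7/3.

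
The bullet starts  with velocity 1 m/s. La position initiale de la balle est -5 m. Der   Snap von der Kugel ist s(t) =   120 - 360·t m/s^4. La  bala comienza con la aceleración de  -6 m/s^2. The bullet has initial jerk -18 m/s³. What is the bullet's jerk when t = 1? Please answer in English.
Starting from snap s(t) = 120 - 360·t, we take 1 antiderivative. Integrating snap and using the initial condition j(0) = -18, we get j(t) = -180·t^2 + 120·t - 18. We have jerk j(t) = -180·t^2 + 120·t - 18. Substituting t = 1: j(1) = -78.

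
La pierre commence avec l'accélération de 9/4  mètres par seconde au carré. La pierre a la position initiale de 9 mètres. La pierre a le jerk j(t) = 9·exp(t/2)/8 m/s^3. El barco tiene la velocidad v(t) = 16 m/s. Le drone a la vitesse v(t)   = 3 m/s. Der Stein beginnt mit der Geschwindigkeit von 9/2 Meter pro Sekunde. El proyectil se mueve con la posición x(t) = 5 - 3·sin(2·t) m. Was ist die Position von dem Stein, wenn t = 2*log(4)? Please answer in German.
Wir müssen die Stammfunktion unserer Gleichung für den Ruck j(t) = 9·exp(t/2)/8 3-mal finden. Das Integral von dem Ruck, mit a(0) = 9/4, ergibt die Beschleunigung: a(t) = 9·exp(t/2)/4. Durch Integration von der Beschleunigung und Verwendung der Anfangsbedingung v(0) = 9/2, erhalten wir v(t) = 9·exp(t/2)/2. Mit ∫v(t)dt und Anwendung von x(0) = 9, finden wir x(t) = 9·exp(t/2). Aus der Gleichung für die Position x(t) = 9·exp(t/2), setzen wir t = 2*log(4) ein und erhalten x = 36.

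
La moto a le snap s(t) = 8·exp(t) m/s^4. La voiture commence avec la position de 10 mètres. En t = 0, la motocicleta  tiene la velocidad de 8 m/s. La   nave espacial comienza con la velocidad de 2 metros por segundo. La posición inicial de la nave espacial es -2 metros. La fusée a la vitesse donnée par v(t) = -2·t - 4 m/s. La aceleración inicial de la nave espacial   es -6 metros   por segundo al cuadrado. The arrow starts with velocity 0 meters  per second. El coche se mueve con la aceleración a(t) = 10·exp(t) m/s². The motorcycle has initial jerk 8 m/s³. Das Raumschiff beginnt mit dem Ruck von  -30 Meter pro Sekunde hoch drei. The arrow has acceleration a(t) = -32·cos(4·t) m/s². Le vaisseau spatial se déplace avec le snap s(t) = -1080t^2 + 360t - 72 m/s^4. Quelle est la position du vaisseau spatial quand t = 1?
Nous devons trouver l'intégrale de notre équation du snap s(t) = -1080·t^2 + 360·t - 72 4 fois. En intégrant le snap et en utilisant la condition initiale j(0) = -30, nous obtenons j(t) = -360·t^3 + 180·t^2 - 72·t - 30. La primitive du jerk est l'accélération. En utilisant a(0) = -6, nous obtenons a(t) = -90·t^4 + 60·t^3 - 36·t^2 - 30·t - 6. L'intégrale de l'accélération est la vitesse. En utilisant v(0) = 2, nous obtenons v(t) = -18·t^5 + 15·t^4 - 12·t^3 - 15·t^2 - 6·t + 2. La primitive de la vitesse est la position. En utilisant x(0) = -2, nous obtenons x(t) = -3·t^6 + 3·t^5 - 3·t^4 - 5·t^3 - 3·t^2 + 2·t - 2. De l'équation de la position x(t) = -3·t^6 + 3·t^5 - 3·t^4 - 5·t^3 - 3·t^2 + 2·t - 2, nous substituons t = 1 pour obtenir x = -11.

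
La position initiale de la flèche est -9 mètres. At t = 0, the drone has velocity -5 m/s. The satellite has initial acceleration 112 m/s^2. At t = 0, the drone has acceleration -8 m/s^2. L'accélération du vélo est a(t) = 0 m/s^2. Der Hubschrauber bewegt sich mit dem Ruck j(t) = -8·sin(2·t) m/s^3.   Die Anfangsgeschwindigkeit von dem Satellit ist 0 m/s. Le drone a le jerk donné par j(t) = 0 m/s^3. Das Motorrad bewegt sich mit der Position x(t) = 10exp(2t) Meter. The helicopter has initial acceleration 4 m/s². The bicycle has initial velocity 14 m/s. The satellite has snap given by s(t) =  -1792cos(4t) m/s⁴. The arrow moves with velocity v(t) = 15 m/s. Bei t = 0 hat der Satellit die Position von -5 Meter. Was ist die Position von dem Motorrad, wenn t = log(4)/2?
Wir haben die Position x(t) = 10·exp(2·t). Durch Einsetzen von t = log(4)/2: x(log(4)/2) = 40.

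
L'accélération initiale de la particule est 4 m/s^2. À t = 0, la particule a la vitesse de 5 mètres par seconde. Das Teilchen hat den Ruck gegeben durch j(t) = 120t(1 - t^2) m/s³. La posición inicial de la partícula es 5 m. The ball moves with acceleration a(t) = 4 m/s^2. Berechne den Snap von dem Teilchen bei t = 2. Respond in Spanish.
Para resolver esto, necesitamos tomar 1 derivada de nuestra ecuación de la sacudida j(t) = 120·t·(1 - t^2). Tomando d/dt de j(t), encontramos s(t) = 120 - 360·t^2. Tenemos el snap s(t) = 120 - 360·t^2. Sustituyendo t = 2: s(2) = -1320.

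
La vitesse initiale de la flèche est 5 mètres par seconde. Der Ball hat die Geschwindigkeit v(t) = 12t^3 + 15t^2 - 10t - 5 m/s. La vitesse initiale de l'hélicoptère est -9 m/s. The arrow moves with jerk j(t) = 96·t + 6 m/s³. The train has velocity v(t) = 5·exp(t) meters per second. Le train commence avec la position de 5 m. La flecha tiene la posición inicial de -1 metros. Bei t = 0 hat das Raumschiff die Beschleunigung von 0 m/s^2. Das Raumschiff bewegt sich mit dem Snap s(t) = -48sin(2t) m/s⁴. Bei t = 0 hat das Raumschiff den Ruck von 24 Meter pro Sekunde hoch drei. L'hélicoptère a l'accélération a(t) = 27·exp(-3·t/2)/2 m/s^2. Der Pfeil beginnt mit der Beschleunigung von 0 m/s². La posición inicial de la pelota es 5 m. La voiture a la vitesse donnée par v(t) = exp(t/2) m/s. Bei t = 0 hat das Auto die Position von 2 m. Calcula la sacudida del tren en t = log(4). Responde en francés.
En partant de la vitesse v(t) = 5·exp(t), nous prenons 2 dérivées. La dérivée de la vitesse donne l'accélération: a(t) = 5·exp(t). En prenant d/dt de a(t), nous trouvons j(t) = 5·exp(t). De l'équation du jerk j(t) = 5·exp(t), nous substituons t = log(4) pour obtenir j = 20.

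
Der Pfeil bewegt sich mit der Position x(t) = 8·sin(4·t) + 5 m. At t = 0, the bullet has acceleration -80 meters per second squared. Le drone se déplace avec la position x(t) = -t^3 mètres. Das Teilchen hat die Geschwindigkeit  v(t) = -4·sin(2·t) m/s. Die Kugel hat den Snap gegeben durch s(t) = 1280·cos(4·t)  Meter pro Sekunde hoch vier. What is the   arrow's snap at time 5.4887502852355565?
To solve this, we need to take 4 derivatives of our position equation x(t) = 8·sin(4·t) + 5. The derivative of position gives velocity: v(t) = 32·cos(4·t). Differentiating velocity, we get acceleration: a(t) = -128·sin(4·t). The derivative of acceleration gives jerk: j(t) = -512·cos(4·t). The derivative of jerk gives snap: s(t) = 2048·sin(4·t). Using s(t) = 2048·sin(4·t) and substituting t = 5.4887502852355565, we find s = 74.0138245559261.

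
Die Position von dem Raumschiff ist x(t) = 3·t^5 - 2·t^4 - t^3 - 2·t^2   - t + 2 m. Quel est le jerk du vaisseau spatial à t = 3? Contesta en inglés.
Starting from position x(t) = 3·t^5 - 2·t^4 - t^3 - 2·t^2 - t + 2, we take 3 derivatives. Taking d/dt of x(t), we find v(t) = 15·t^4 - 8·t^3 - 3·t^2 - 4·t - 1. The derivative of velocity gives acceleration: a(t) = 60·t^3 - 24·t^2 - 6·t - 4. Taking d/dt of a(t), we find j(t) = 180·t^2 - 48·t - 6. Using j(t) = 180·t^2 - 48·t - 6 and substituting t = 3, we find j = 1470.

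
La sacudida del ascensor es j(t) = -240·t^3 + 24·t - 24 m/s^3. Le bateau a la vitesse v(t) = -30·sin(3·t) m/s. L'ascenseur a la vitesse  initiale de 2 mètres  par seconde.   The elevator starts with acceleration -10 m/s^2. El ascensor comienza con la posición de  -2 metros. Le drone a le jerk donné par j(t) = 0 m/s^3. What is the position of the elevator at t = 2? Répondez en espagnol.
Debemos encontrar la antiderivada de nuestra ecuación de la sacudida j(t) = -240·t^3 + 24·t - 24 3 veces. Integrando la sacudida y usando la condición inicial a(0) = -10, obtenemos a(t) = -60·t^4 + 12·t^2 - 24·t - 10. Integrando la aceleración y usando la condición inicial v(0) = 2, obtenemos v(t) = -12·t^5 + 4·t^3 - 12·t^2 - 10·t + 2. Integrando la velocidad y usando la condición inicial x(0) = -2, obtenemos x(t) = -2·t^6 + t^4 - 4·t^3 - 5·t^2 + 2·t - 2. De la ecuación de la posición x(t) = -2·t^6 + t^4 - 4·t^3 - 5·t^2 + 2·t - 2, sustituimos t = 2 para obtener x = -162.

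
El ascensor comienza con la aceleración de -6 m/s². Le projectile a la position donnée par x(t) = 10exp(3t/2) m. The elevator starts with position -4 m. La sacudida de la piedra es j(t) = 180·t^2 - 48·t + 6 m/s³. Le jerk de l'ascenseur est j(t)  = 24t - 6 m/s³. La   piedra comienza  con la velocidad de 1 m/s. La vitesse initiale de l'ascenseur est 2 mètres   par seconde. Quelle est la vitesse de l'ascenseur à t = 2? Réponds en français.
Pour résoudre ceci, nous devons prendre 2 primitives de notre équation du jerk j(t) = 24·t - 6. En prenant ∫j(t)dt et en appliquant a(0) = -6, nous trouvons a(t) = 12·t^2 - 6·t - 6. En prenant ∫a(t)dt et en appliquant v(0) = 2, nous trouvons v(t) = 4·t^3 - 3·t^2 - 6·t + 2. En utilisant v(t) = 4·t^3 - 3·t^2 - 6·t + 2 et en substituant t = 2, nous trouvons v = 10.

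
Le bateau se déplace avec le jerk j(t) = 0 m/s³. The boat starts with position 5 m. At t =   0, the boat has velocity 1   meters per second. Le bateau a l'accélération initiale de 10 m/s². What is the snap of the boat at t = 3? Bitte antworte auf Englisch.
We must differentiate our jerk equation j(t) = 0 1 time. The derivative of jerk gives snap: s(t) = 0. From the given snap equation s(t) = 0, we substitute t = 3 to get s = 0.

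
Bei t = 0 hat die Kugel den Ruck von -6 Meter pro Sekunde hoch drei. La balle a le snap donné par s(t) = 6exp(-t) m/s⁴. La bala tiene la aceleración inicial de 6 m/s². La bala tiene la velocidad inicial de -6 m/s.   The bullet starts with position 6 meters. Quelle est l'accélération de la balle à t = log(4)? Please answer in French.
Nous devons intégrer notre équation du snap s(t) = 6·exp(-t) 2 fois. En intégrant le snap et en utilisant la condition initiale j(0) = -6, nous obtenons j(t) = -6·exp(-t). En prenant ∫j(t)dt et en appliquant a(0) = 6, nous trouvons a(t) = 6·exp(-t). De l'équation de l'accélération a(t) = 6·exp(-t), nous substituons t = log(4) pour obtenir a = 3/2.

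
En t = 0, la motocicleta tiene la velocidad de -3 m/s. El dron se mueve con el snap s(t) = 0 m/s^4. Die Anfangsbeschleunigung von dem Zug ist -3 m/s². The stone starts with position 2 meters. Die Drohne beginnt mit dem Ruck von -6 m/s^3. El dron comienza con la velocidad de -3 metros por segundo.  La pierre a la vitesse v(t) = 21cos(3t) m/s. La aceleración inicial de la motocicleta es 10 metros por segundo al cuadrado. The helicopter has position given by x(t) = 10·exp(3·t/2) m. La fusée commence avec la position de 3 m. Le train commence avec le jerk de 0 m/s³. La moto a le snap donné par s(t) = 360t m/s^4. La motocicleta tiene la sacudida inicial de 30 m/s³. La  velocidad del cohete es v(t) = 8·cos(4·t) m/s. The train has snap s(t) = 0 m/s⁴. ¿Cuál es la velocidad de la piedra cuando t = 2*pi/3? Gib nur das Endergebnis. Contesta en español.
La velocidad en t = 2*pi/3 es v = 21.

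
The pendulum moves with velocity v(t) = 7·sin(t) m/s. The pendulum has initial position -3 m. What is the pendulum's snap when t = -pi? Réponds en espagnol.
Debemos derivar nuestra ecuación de la velocidad v(t) = 7·sin(t) 3 veces. Tomando d/dt de v(t), encontramos a(t) = 7·cos(t). La derivada de la aceleración da la sacudida: j(t) = -7·sin(t). Tomando d/dt de j(t), encontramos s(t) = -7·cos(t). De la ecuación del snap s(t) = -7·cos(t), sustituimos t = -pi para obtener s = 7.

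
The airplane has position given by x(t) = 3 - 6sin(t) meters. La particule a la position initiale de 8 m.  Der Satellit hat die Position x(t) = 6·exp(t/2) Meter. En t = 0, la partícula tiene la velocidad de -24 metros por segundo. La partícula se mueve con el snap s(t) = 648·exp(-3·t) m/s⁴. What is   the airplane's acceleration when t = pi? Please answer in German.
Um dies zu lösen, müssen wir 2 Ableitungen unserer Gleichung für die Position x(t) = 3 - 6·sin(t) nehmen. Durch Ableiten von der Position erhalten wir die Geschwindigkeit: v(t) = -6·cos(t). Die Ableitung von der Geschwindigkeit ergibt die Beschleunigung: a(t) = 6·sin(t). Mit a(t) = 6·sin(t) und Einsetzen von t = pi, finden wir a = 0.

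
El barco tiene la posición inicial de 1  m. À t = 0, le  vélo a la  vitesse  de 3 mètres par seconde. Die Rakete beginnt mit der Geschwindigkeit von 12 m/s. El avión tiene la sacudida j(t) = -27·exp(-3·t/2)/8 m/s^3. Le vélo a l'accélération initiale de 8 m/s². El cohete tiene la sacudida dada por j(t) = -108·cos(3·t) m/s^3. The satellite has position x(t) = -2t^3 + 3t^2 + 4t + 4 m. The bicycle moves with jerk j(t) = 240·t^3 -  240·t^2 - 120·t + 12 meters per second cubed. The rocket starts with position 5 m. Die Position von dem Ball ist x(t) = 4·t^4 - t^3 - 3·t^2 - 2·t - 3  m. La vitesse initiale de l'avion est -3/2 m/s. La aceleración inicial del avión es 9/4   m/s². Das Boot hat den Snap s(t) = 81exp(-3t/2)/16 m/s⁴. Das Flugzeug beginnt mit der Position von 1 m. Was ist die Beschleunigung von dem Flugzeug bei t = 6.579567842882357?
Um dies zu lösen, müssen wir 1 Integral unserer Gleichung für den Ruck j(t) = -27·exp(-3·t/2)/8 finden. Mit ∫j(t)dt und Anwendung von a(0) = 9/4, finden wir a(t) = 9·exp(-3·t/2)/4. Mit a(t) = 9·exp(-3·t/2)/4 und Einsetzen von t = 6.579567842882357, finden wir a = 0.000116406573824378.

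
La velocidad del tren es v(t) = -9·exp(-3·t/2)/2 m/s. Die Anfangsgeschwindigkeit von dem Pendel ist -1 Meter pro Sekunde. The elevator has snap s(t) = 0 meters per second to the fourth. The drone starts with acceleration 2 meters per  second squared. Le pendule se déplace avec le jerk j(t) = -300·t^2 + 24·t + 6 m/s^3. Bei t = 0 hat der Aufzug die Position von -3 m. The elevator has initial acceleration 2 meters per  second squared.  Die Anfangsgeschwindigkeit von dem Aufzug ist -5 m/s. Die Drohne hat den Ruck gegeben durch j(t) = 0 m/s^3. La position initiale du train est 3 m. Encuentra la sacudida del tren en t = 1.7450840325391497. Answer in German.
Um dies zu lösen, müssen wir 2 Ableitungen unserer Gleichung für die Geschwindigkeit v(t) = -9·exp(-3·t/2)/2 nehmen. Durch Ableiten von der Geschwindigkeit erhalten wir die Beschleunigung: a(t) = 27·exp(-3·t/2)/4. Durch Ableiten von der Beschleunigung erhalten wir den Ruck: j(t) = -81·exp(-3·t/2)/8. Mit j(t) = -81·exp(-3·t/2)/8 und Einsetzen von t = 1.7450840325391497, finden wir j = -0.738880973105516.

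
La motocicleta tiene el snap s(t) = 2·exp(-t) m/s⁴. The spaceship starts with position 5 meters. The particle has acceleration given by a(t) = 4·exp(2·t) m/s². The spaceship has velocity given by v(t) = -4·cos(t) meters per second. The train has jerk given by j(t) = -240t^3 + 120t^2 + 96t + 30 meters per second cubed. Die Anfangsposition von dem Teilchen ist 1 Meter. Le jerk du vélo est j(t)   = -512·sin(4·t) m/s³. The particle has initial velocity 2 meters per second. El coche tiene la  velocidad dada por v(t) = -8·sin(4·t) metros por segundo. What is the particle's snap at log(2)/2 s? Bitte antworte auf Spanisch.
Partiendo de la aceleración a(t) = 4·exp(2·t), tomamos 2 derivadas. Derivando la aceleración, obtenemos la sacudida: j(t) = 8·exp(2·t). La derivada de la sacudida da el snap: s(t) = 16·exp(2·t). De la ecuación del snap s(t) = 16·exp(2·t), sustituimos t = log(2)/2 para obtener s = 32.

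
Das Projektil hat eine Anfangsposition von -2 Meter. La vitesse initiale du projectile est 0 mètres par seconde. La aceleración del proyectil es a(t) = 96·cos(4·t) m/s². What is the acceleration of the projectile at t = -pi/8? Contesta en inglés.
We have acceleration a(t) = 96·cos(4·t). Substituting t = -pi/8: a(-pi/8) = 0.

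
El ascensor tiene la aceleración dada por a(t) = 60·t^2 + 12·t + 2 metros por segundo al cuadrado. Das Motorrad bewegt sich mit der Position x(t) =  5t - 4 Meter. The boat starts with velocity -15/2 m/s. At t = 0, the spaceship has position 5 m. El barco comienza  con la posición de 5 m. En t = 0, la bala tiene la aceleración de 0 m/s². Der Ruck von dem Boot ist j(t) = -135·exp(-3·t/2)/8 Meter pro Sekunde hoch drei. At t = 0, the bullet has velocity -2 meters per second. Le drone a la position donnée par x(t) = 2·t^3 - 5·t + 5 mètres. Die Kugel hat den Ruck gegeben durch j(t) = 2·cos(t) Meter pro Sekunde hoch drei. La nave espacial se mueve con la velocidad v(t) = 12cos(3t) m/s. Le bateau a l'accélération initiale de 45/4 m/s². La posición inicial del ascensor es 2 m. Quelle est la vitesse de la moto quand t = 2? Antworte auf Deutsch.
Um dies zu lösen, müssen wir 1 Ableitung unserer Gleichung für die Position x(t) = 5·t - 4 nehmen. Die Ableitung von der Position ergibt die Geschwindigkeit: v(t) = 5. Mit v(t) = 5 und Einsetzen von t = 2, finden wir v = 5.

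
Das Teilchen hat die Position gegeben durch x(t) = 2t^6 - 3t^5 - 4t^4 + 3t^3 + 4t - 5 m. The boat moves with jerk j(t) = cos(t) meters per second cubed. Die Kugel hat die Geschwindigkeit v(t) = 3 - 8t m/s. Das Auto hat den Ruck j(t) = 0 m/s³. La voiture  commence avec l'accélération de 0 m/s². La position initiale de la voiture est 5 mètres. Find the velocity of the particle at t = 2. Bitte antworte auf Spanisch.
Para resolver esto, necesitamos tomar 1 derivada de nuestra ecuación de la posición x(t) = 2·t^6 - 3·t^5 - 4·t^4 + 3·t^3 + 4·t - 5. Tomando d/dt de x(t), encontramos v(t) = 12·t^5 - 15·t^4 - 16·t^3 + 9·t^2 + 4. De la ecuación de la velocidad v(t) = 12·t^5 - 15·t^4 - 16·t^3 + 9·t^2 + 4, sustituimos t = 2 para obtener v = 56.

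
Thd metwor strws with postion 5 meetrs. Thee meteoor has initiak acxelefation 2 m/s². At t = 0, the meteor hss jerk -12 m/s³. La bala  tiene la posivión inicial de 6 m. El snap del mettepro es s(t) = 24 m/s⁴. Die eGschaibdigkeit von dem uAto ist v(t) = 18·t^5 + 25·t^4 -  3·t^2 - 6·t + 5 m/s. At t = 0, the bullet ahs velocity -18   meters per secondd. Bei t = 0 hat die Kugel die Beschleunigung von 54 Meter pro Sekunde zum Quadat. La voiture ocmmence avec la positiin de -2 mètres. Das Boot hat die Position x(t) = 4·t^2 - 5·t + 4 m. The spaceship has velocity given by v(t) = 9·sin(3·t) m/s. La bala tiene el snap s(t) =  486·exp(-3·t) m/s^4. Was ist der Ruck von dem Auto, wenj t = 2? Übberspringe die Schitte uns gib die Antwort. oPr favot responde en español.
En t = 2, j = 4074.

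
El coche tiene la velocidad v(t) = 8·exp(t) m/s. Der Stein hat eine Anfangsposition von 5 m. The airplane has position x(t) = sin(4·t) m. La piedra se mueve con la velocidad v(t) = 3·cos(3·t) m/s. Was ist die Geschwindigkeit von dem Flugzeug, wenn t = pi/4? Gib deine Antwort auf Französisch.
En partant de la position x(t) = sin(4·t), nous prenons 1 dérivée. En prenant d/dt de x(t), nous trouvons v(t) = 4·cos(4·t). De l'équation de la vitesse v(t) = 4·cos(4·t), nous substituons t = pi/4 pour obtenir v = -4.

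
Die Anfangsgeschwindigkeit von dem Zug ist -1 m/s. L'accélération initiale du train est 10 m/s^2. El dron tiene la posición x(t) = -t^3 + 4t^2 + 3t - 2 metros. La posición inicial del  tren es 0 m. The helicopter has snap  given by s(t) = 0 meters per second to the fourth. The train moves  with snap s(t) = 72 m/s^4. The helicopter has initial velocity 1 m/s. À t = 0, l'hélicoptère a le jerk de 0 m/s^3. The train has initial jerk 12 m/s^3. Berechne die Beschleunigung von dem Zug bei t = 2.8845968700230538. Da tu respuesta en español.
Partiendo del snap s(t) = 72, tomamos 2 antiderivadas. Tomando ∫s(t)dt y aplicando j(0) = 12, encontramos j(t) = 72·t + 12. La integral de la sacudida es la aceleración. Usando a(0) = 10, obtenemos a(t) = 36·t^2 + 12·t + 10. Usando a(t) = 36·t^2 + 12·t + 10 y sustituyendo t = 2.8845968700230538, encontramos a = 344.167530131961.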